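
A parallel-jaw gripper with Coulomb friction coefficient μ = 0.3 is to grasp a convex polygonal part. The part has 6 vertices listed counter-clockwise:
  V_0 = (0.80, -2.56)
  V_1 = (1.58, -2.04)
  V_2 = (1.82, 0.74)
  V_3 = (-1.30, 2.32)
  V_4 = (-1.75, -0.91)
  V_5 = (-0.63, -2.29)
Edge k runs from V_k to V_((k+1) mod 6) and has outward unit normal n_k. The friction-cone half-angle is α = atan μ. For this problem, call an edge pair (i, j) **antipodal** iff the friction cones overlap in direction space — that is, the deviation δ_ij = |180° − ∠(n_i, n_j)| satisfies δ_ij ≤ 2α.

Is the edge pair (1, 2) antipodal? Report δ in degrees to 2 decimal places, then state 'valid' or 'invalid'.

δ = 111.92°, invalid

α = atan 0.3 = 16.70°;  2α = 33.40°
edge 1: e_1 = (+0.24, +2.78);  n_1 = (+0.9963, -0.0860)
edge 2: e_2 = (-3.12, +1.58);  n_2 = (+0.4518, +0.8921)
∠(n_1, n_2) = 68.08°
δ = |180° − 68.08°| = 111.92°
111.92° > 2α = 33.40°  →  invalid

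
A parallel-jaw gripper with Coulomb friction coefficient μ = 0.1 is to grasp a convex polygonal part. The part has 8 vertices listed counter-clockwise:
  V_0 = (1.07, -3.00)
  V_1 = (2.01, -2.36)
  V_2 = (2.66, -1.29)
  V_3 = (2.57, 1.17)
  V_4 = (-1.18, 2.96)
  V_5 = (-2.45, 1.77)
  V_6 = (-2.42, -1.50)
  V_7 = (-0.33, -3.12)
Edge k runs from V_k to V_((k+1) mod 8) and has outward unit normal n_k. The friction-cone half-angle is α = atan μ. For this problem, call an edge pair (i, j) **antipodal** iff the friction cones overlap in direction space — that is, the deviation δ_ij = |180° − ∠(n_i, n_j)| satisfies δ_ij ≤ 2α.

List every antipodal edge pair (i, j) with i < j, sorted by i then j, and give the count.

count = 2; pairs: (0,4), (2,5)

α = atan 0.1 = 5.71°;  2α = 11.42°
n_0 = (+0.5628, -0.8266)
n_1 = (+0.8547, -0.5192)
n_2 = (+0.9993, +0.0366)
n_3 = (+0.4308, +0.9025)
n_4 = (-0.6837, +0.7297)
n_5 = (-1.0000, -0.0092)
n_6 = (-0.6126, -0.7904)
n_7 = (+0.0854, -0.9963)
  (0,1): δ = 155.53°  ·
  (0,2): δ = 122.15°  ·
  (0,3): δ = 59.77°  ·
  (0,4): δ = 8.89°  ✓
  (0,5): δ = 56.28°  ·
  (0,6): δ = 107.97°  ·
  (0,7): δ = 150.65°  ·
  (1,2): δ = 146.63°  ·
  (1,3): δ = 84.24°  ·
  (1,4): δ = 15.58°  ·
  (1,5): δ = 31.80°  ·
  (1,6): δ = 83.50°  ·
  (1,7): δ = 126.18°  ·
  (2,3): δ = 117.61°  ·
  (2,4): δ = 48.96°  ·
  (2,5): δ = 1.57°  ✓
  (2,6): δ = 50.12°  ·
  (2,7): δ = 92.80°  ·
  (3,4): δ = 111.35°  ·
  (3,5): δ = 63.96°  ·
  (3,6): δ = 12.26°  ·
  (3,7): δ = 30.42°  ·
  (4,5): δ = 132.61°  ·
  (4,6): δ = 80.92°  ·
  (4,7): δ = 38.24°  ·
  (5,6): δ = 128.31°  ·
  (5,7): δ = 85.63°  ·
  (6,7): δ = 137.32°  ·
antipodal pairs: 2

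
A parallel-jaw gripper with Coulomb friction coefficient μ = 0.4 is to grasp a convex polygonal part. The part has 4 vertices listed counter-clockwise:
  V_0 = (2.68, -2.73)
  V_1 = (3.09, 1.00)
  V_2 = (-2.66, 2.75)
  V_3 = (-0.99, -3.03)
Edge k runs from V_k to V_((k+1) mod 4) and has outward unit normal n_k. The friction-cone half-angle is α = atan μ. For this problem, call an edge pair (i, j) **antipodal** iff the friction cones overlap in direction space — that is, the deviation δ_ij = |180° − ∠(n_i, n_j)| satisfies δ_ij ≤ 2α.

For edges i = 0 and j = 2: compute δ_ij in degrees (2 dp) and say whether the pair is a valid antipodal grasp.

α = atan 0.4 = 21.80°;  2α = 43.60°
edge 0: e_0 = (+0.41, +3.73);  n_0 = (+0.9940, -0.1093)
edge 2: e_2 = (+1.67, -5.78);  n_2 = (-0.9607, -0.2776)
∠(n_0, n_2) = 157.61°
δ = |180° − 157.61°| = 22.39°
22.39° ≤ 2α = 43.60°  →  valid

δ = 22.39°, valid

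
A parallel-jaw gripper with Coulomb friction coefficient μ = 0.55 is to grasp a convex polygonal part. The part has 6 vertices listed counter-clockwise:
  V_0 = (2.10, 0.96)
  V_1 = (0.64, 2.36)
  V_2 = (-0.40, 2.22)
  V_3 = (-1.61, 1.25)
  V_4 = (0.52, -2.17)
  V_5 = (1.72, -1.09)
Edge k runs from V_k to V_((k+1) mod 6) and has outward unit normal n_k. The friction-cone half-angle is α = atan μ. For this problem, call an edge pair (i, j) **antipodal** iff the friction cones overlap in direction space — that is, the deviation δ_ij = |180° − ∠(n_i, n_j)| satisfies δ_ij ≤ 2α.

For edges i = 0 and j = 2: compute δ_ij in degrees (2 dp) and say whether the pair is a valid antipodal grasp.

δ = 97.48°, invalid

α = atan 0.55 = 28.81°;  2α = 57.62°
edge 0: e_0 = (-1.46, +1.40);  n_0 = (+0.6921, +0.7218)
edge 2: e_2 = (-1.21, -0.97);  n_2 = (-0.6255, +0.7802)
∠(n_0, n_2) = 82.52°
δ = |180° − 82.52°| = 97.48°
97.48° > 2α = 57.62°  →  invalid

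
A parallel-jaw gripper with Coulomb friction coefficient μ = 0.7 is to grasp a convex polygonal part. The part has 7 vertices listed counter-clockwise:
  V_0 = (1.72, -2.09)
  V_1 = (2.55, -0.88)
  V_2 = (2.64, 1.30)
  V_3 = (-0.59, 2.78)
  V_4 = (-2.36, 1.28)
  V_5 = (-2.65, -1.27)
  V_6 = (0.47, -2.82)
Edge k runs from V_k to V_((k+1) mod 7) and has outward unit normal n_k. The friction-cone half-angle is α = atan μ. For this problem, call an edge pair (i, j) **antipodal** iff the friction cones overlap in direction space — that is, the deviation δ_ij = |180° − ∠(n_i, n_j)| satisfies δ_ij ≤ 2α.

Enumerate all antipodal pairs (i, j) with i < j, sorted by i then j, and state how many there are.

count = 10; pairs: (0,3), (0,4), (1,3), (1,4), (1,5), (2,5), (2,6), (3,5), (3,6), (4,6)

α = atan 0.7 = 34.99°;  2α = 69.98°
n_0 = (+0.8246, -0.5657)
n_1 = (+0.9991, -0.0412)
n_2 = (+0.4166, +0.9091)
n_3 = (-0.6465, +0.7629)
n_4 = (-0.9936, +0.1130)
n_5 = (-0.4449, -0.8956)
n_6 = (+0.5043, -0.8635)
  (0,1): δ = 147.92°  ·
  (0,2): δ = 80.17°  ·
  (0,3): δ = 15.27°  ✓
  (0,4): δ = 27.96°  ✓
  (0,5): δ = 98.03°  ·
  (0,6): δ = 154.73°  ·
  (1,2): δ = 112.25°  ·
  (1,3): δ = 47.36°  ✓
  (1,4): δ = 4.12°  ✓
  (1,5): δ = 65.95°  ✓
  (1,6): δ = 122.65°  ·
  (2,3): δ = 115.10°  ·
  (2,4): δ = 71.87°  ·
  (2,5): δ = 1.80°  ✓
  (2,6): δ = 54.90°  ✓
  (3,4): δ = 136.77°  ·
  (3,5): δ = 66.70°  ✓
  (3,6): δ = 9.99°  ✓
  (4,5): δ = 109.93°  ·
  (4,6): δ = 53.23°  ✓
  (5,6): δ = 123.30°  ·
antipodal pairs: 10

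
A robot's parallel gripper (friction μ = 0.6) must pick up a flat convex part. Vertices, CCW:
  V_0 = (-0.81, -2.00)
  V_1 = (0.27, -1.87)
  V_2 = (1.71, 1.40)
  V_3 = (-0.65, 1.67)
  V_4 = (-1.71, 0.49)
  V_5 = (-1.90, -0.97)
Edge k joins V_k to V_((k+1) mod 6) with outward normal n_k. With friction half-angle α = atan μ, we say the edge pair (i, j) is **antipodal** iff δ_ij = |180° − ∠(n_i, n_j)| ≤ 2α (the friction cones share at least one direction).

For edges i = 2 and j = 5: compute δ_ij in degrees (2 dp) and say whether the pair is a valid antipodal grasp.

α = atan 0.6 = 30.96°;  2α = 61.93°
edge 2: e_2 = (-2.36, +0.27);  n_2 = (+0.1137, +0.9935)
edge 5: e_5 = (+1.09, -1.03);  n_5 = (-0.6868, -0.7268)
∠(n_2, n_5) = 143.15°
δ = |180° − 143.15°| = 36.85°
36.85° ≤ 2α = 61.93°  →  valid

δ = 36.85°, valid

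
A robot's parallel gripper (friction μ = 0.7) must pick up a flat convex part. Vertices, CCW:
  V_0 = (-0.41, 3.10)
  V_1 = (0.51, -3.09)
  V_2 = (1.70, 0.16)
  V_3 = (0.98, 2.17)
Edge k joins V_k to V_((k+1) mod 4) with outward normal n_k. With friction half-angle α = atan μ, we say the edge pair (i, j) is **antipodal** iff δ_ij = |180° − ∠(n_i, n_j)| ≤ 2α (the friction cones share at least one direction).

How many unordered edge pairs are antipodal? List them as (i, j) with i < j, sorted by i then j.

count = 3; pairs: (0,1), (0,2), (0,3)

α = atan 0.7 = 34.99°;  2α = 69.98°
n_0 = (-0.9891, -0.1470)
n_1 = (+0.9390, -0.3438)
n_2 = (+0.9414, +0.3372)
n_3 = (+0.5561, +0.8311)
  (0,1): δ = 28.56°  ✓
  (0,2): δ = 11.25°  ✓
  (0,3): δ = 47.76°  ✓
  (1,2): δ = 140.18°  ·
  (1,3): δ = 103.67°  ·
  (2,3): δ = 143.49°  ·
antipodal pairs: 3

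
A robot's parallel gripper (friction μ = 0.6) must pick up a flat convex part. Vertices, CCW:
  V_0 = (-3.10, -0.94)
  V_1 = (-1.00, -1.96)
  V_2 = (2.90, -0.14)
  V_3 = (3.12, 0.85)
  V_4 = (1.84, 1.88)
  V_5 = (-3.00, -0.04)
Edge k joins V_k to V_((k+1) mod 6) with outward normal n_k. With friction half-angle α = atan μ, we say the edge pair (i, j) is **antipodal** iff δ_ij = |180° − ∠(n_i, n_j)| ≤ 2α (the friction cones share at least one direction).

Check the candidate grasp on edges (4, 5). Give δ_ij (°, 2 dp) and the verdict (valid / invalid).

δ = 117.98°, invalid

α = atan 0.6 = 30.96°;  2α = 61.93°
edge 4: e_4 = (-4.84, -1.92);  n_4 = (-0.3687, +0.9295)
edge 5: e_5 = (-0.10, -0.90);  n_5 = (-0.9939, +0.1104)
∠(n_4, n_5) = 62.02°
δ = |180° − 62.02°| = 117.98°
117.98° > 2α = 61.93°  →  invalid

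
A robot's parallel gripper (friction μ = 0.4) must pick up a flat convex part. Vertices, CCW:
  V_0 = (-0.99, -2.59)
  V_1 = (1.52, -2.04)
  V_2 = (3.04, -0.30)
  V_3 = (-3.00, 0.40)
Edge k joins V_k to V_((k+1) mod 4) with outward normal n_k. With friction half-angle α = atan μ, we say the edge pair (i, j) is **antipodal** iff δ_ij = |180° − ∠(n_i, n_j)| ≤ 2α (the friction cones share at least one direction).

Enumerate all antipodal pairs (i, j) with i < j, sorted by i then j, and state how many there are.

count = 1; pairs: (0,2)

α = atan 0.4 = 21.80°;  2α = 43.60°
n_0 = (+0.2140, -0.9768)
n_1 = (+0.7531, -0.6579)
n_2 = (+0.1151, +0.9934)
n_3 = (-0.8299, -0.5579)
  (0,1): δ = 143.50°  ·
  (0,2): δ = 18.97°  ✓
  (0,3): δ = 111.55°  ·
  (1,2): δ = 55.47°  ·
  (1,3): δ = 75.05°  ·
  (2,3): δ = 49.48°  ·
antipodal pairs: 1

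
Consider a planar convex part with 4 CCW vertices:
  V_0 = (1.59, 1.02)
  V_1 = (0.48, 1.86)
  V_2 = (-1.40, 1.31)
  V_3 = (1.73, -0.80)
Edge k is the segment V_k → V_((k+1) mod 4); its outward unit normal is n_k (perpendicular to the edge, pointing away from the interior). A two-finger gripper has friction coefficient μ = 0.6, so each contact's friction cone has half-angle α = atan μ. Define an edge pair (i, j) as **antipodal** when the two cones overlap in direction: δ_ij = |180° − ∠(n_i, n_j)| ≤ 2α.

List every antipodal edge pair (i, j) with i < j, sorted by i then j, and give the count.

α = atan 0.6 = 30.96°;  2α = 61.93°
n_0 = (+0.6034, +0.7974)
n_1 = (-0.2808, +0.9598)
n_2 = (-0.5590, -0.8292)
n_3 = (+0.9971, +0.0767)
  (0,1): δ = 126.58°  ·
  (0,2): δ = 3.13°  ✓
  (0,3): δ = 131.52°  ·
  (1,2): δ = 50.29°  ✓
  (1,3): δ = 78.09°  ·
  (2,3): δ = 51.62°  ✓
antipodal pairs: 3

count = 3; pairs: (0,2), (1,2), (2,3)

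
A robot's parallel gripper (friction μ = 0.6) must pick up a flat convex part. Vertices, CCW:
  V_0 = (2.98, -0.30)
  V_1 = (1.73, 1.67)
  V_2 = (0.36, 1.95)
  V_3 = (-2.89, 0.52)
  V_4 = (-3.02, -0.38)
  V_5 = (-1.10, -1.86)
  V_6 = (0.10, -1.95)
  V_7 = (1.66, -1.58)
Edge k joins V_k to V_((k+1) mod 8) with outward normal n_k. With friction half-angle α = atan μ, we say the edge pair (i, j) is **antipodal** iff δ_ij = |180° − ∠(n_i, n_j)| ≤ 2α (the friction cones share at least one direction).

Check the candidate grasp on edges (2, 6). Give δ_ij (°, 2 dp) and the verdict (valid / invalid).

α = atan 0.6 = 30.96°;  2α = 61.93°
edge 2: e_2 = (-3.25, -1.43);  n_2 = (-0.4027, +0.9153)
edge 6: e_6 = (+1.56, +0.37);  n_6 = (+0.2308, -0.9730)
∠(n_2, n_6) = 169.59°
δ = |180° − 169.59°| = 10.41°
10.41° ≤ 2α = 61.93°  →  valid

δ = 10.41°, valid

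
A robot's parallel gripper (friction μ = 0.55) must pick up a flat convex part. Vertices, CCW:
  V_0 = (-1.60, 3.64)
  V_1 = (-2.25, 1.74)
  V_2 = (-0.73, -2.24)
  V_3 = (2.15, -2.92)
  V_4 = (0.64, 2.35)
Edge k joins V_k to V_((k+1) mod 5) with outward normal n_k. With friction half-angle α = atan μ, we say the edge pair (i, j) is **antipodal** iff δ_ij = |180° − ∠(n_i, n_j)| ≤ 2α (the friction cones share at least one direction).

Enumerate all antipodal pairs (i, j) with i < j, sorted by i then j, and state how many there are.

count = 4; pairs: (0,3), (1,3), (1,4), (2,4)

α = atan 0.55 = 28.81°;  2α = 57.62°
n_0 = (-0.9462, +0.3237)
n_1 = (-0.9342, -0.3568)
n_2 = (-0.2298, -0.9732)
n_3 = (+0.9613, +0.2754)
n_4 = (+0.4991, +0.8666)
  (0,1): δ = 140.21°  ·
  (0,2): δ = 84.40°  ·
  (0,3): δ = 34.87°  ✓
  (0,4): δ = 78.95°  ·
  (1,2): δ = 124.19°  ·
  (1,3): δ = 4.91°  ✓
  (1,4): δ = 39.16°  ✓
  (2,3): δ = 60.73°  ·
  (2,4): δ = 16.65°  ✓
  (3,4): δ = 135.93°  ·
antipodal pairs: 4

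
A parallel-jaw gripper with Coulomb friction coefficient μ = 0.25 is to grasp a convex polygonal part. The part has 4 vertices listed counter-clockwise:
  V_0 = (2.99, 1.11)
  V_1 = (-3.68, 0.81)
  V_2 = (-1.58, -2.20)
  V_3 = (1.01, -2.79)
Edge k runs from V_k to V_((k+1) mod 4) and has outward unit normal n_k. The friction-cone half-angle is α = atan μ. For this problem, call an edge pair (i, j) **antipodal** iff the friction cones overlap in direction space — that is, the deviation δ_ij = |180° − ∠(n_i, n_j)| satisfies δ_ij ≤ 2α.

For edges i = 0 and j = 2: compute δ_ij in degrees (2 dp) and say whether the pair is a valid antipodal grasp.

α = atan 0.25 = 14.04°;  2α = 28.07°
edge 0: e_0 = (-6.67, -0.30);  n_0 = (-0.0449, +0.9990)
edge 2: e_2 = (+2.59, -0.59);  n_2 = (-0.2221, -0.9750)
∠(n_0, n_2) = 164.59°
δ = |180° − 164.59°| = 15.41°
15.41° ≤ 2α = 28.07°  →  valid

δ = 15.41°, valid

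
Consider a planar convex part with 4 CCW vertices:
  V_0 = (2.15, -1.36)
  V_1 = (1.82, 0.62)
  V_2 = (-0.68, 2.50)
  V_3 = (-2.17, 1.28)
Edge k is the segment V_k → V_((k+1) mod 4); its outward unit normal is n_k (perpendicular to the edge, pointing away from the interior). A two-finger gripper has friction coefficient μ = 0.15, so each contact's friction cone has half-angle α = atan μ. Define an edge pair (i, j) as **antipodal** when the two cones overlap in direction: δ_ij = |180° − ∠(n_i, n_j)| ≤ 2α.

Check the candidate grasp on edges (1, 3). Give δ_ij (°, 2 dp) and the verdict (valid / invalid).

δ = 5.51°, valid

α = atan 0.15 = 8.53°;  2α = 17.06°
edge 1: e_1 = (-2.50, +1.88);  n_1 = (+0.6010, +0.7992)
edge 3: e_3 = (+4.32, -2.64);  n_3 = (-0.5215, -0.8533)
∠(n_1, n_3) = 174.49°
δ = |180° − 174.49°| = 5.51°
5.51° ≤ 2α = 17.06°  →  valid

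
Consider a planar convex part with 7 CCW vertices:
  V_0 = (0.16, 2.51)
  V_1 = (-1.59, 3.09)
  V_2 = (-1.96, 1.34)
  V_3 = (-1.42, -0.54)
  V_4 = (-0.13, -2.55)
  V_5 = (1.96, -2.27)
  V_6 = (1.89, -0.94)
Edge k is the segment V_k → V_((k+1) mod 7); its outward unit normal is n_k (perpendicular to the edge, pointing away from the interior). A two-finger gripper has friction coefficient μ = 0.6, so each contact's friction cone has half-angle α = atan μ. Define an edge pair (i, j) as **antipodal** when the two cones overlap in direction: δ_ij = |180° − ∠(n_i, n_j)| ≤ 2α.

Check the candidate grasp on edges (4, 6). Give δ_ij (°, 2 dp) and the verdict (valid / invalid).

δ = 71.00°, invalid

α = atan 0.6 = 30.96°;  2α = 61.93°
edge 4: e_4 = (+2.09, +0.28);  n_4 = (+0.1328, -0.9911)
edge 6: e_6 = (-1.73, +3.45);  n_6 = (+0.8939, +0.4482)
∠(n_4, n_6) = 109.00°
δ = |180° − 109.00°| = 71.00°
71.00° > 2α = 61.93°  →  invalid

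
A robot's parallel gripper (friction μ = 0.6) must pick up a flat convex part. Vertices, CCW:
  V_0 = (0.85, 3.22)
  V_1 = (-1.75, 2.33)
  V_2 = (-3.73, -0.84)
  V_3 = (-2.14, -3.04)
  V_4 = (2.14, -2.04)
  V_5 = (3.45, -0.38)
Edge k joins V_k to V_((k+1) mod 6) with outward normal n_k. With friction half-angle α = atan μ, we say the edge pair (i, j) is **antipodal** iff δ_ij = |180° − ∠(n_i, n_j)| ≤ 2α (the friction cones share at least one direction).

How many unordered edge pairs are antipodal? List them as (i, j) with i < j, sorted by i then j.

count = 5; pairs: (0,3), (0,4), (1,3), (1,4), (2,5)

α = atan 0.6 = 30.96°;  2α = 61.93°
n_0 = (-0.3239, +0.9461)
n_1 = (-0.8481, +0.5298)
n_2 = (-0.8105, -0.5858)
n_3 = (+0.2275, -0.9738)
n_4 = (+0.7850, -0.6195)
n_5 = (+0.8107, +0.5855)
  (0,1): δ = 140.89°  ·
  (0,2): δ = 73.04°  ·
  (0,3): δ = 5.75°  ✓
  (0,4): δ = 32.82°  ✓
  (0,5): δ = 106.94°  ·
  (1,2): δ = 112.15°  ·
  (1,3): δ = 44.86°  ✓
  (1,4): δ = 6.29°  ✓
  (1,5): δ = 67.83°  ·
  (2,3): δ = 112.71°  ·
  (2,4): δ = 74.14°  ·
  (2,5): δ = 0.02°  ✓
  (3,4): δ = 141.43°  ·
  (3,5): δ = 67.31°  ·
  (4,5): δ = 105.88°  ·
antipodal pairs: 5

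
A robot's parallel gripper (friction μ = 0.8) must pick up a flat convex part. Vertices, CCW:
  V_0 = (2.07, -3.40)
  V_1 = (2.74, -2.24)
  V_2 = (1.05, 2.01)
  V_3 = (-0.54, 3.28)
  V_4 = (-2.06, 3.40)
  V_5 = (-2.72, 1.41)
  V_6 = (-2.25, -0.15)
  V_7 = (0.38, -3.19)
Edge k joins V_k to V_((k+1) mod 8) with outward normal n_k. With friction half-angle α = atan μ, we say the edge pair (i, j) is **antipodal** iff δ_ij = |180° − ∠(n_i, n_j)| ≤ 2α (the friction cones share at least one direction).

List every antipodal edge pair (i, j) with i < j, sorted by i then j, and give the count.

α = atan 0.8 = 38.66°;  2α = 77.32°
n_0 = (+0.8659, -0.5002)
n_1 = (+0.9292, +0.3695)
n_2 = (+0.6241, +0.7813)
n_3 = (+0.0787, +0.9969)
n_4 = (-0.9492, +0.3148)
n_5 = (-0.9575, -0.2885)
n_6 = (-0.7563, -0.6543)
n_7 = (-0.1233, -0.9924)
  (0,1): δ = 128.30°  ·
  (0,2): δ = 98.61°  ·
  (0,3): δ = 64.50°  ✓
  (0,4): δ = 11.66°  ✓
  (0,5): δ = 46.78°  ✓
  (0,6): δ = 70.87°  ✓
  (0,7): δ = 112.93°  ·
  (1,2): δ = 150.30°  ·
  (1,3): δ = 116.20°  ·
  (1,4): δ = 40.03°  ✓
  (1,5): δ = 4.92°  ✓
  (1,6): δ = 19.18°  ✓
  (1,7): δ = 61.23°  ✓
  (2,3): δ = 145.90°  ·
  (2,4): δ = 69.73°  ✓
  (2,5): δ = 34.62°  ✓
  (2,6): δ = 10.52°  ✓
  (2,7): δ = 31.53°  ✓
  (3,4): δ = 103.83°  ·
  (3,5): δ = 68.72°  ✓
  (3,6): δ = 44.62°  ✓
  (3,7): δ = 2.57°  ✓
  (4,5): δ = 144.88°  ·
  (4,6): δ = 120.79°  ·
  (4,7): δ = 78.73°  ·
  (5,6): δ = 155.90°  ·
  (5,7): δ = 113.85°  ·
  (6,7): δ = 137.95°  ·
antipodal pairs: 15

count = 15; pairs: (0,3), (0,4), (0,5), (0,6), (1,4), (1,5), (1,6), (1,7), (2,4), (2,5), (2,6), (2,7), (3,5), (3,6), (3,7)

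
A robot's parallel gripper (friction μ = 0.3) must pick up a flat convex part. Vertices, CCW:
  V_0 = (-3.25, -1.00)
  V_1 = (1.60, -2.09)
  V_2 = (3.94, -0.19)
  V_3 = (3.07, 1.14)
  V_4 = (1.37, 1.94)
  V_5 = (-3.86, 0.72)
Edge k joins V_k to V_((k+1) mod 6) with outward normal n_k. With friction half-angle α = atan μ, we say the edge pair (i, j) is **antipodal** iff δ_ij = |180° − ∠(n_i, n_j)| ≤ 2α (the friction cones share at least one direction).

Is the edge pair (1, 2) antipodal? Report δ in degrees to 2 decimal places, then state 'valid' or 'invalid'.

δ = 95.89°, invalid

α = atan 0.3 = 16.70°;  2α = 33.40°
edge 1: e_1 = (+2.34, +1.90);  n_1 = (+0.6303, -0.7763)
edge 2: e_2 = (-0.87, +1.33);  n_2 = (+0.8369, +0.5474)
∠(n_1, n_2) = 84.11°
δ = |180° − 84.11°| = 95.89°
95.89° > 2α = 33.40°  →  invalid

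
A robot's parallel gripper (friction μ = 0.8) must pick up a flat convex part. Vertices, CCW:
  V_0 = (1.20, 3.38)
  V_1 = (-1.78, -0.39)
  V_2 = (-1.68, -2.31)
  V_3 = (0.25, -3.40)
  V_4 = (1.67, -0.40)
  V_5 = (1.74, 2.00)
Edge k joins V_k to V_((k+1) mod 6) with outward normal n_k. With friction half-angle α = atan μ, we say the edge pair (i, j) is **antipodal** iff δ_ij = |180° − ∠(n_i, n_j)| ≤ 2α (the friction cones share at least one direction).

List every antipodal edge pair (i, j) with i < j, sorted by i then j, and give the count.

α = atan 0.8 = 38.66°;  2α = 77.32°
n_0 = (-0.7845, +0.6201)
n_1 = (-0.9986, -0.0520)
n_2 = (-0.4918, -0.8707)
n_3 = (+0.9039, -0.4278)
n_4 = (+0.9996, -0.0292)
n_5 = (+0.9312, +0.3644)
  (0,1): δ = 138.69°  ·
  (0,2): δ = 81.13°  ·
  (0,3): δ = 12.99°  ✓
  (0,4): δ = 36.65°  ✓
  (0,5): δ = 59.70°  ✓
  (1,2): δ = 122.44°  ·
  (1,3): δ = 28.31°  ✓
  (1,4): δ = 4.65°  ✓
  (1,5): δ = 18.39°  ✓
  (2,3): δ = 85.87°  ·
  (2,4): δ = 62.21°  ✓
  (2,5): δ = 39.17°  ✓
  (3,4): δ = 156.34°  ·
  (3,5): δ = 133.30°  ·
  (4,5): δ = 156.96°  ·
antipodal pairs: 8

count = 8; pairs: (0,3), (0,4), (0,5), (1,3), (1,4), (1,5), (2,4), (2,5)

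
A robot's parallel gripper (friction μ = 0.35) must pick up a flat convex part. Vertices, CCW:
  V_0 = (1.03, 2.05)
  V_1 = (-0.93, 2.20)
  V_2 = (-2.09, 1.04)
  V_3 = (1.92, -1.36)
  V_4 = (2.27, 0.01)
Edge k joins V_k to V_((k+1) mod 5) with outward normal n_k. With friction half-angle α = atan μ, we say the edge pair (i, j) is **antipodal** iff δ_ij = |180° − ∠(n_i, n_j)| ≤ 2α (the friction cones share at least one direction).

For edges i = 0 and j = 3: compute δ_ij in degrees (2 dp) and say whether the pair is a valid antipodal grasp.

α = atan 0.35 = 19.29°;  2α = 38.58°
edge 0: e_0 = (-1.96, +0.15);  n_0 = (+0.0763, +0.9971)
edge 3: e_3 = (+0.35, +1.37);  n_3 = (+0.9689, -0.2475)
∠(n_0, n_3) = 99.95°
δ = |180° − 99.95°| = 80.05°
80.05° > 2α = 38.58°  →  invalid

δ = 80.05°, invalid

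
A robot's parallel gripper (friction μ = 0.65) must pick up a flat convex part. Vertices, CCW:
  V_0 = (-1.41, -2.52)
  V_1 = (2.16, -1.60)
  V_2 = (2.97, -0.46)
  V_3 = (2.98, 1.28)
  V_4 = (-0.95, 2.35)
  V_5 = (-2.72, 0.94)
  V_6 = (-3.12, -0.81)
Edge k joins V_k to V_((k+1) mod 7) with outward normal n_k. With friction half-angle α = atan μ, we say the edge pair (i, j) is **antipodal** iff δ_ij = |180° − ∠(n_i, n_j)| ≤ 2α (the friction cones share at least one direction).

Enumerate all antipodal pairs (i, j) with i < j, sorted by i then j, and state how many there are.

α = atan 0.65 = 33.02°;  2α = 66.05°
n_0 = (+0.2495, -0.9684)
n_1 = (+0.8152, -0.5792)
n_2 = (+1.0000, -0.0057)
n_3 = (+0.2627, +0.9649)
n_4 = (-0.6231, +0.7822)
n_5 = (-0.9749, +0.2228)
n_6 = (-0.7071, -0.7071)
  (0,1): δ = 139.85°  ·
  (0,2): δ = 104.78°  ·
  (0,3): δ = 29.68°  ✓
  (0,4): δ = 24.09°  ✓
  (0,5): δ = 62.67°  ✓
  (0,6): δ = 120.55°  ·
  (1,2): δ = 144.93°  ·
  (1,3): δ = 69.84°  ·
  (1,4): δ = 16.06°  ✓
  (1,5): δ = 22.52°  ✓
  (1,6): δ = 80.39°  ·
  (2,3): δ = 104.90°  ·
  (2,4): δ = 51.13°  ✓
  (2,5): δ = 12.55°  ✓
  (2,6): δ = 45.33°  ✓
  (3,4): δ = 126.23°  ·
  (3,5): δ = 87.64°  ·
  (3,6): δ = 29.77°  ✓
  (4,5): δ = 141.42°  ·
  (4,6): δ = 83.54°  ·
  (5,6): δ = 122.12°  ·
antipodal pairs: 9

count = 9; pairs: (0,3), (0,4), (0,5), (1,4), (1,5), (2,4), (2,5), (2,6), (3,6)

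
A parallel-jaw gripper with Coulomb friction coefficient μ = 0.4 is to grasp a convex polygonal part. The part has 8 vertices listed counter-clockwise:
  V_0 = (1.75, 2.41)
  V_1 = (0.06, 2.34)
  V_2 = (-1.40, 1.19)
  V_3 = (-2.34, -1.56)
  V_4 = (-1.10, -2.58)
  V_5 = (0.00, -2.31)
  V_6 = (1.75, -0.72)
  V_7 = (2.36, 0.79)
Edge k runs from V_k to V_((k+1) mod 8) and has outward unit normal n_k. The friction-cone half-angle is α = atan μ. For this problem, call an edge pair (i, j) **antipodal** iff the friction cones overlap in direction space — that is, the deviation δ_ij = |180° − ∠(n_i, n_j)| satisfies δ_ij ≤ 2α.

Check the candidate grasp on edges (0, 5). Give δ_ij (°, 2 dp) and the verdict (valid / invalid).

δ = 39.89°, valid

α = atan 0.4 = 21.80°;  2α = 43.60°
edge 0: e_0 = (-1.69, -0.07);  n_0 = (-0.0414, +0.9991)
edge 5: e_5 = (+1.75, +1.59);  n_5 = (+0.6725, -0.7401)
∠(n_0, n_5) = 140.11°
δ = |180° − 140.11°| = 39.89°
39.89° ≤ 2α = 43.60°  →  valid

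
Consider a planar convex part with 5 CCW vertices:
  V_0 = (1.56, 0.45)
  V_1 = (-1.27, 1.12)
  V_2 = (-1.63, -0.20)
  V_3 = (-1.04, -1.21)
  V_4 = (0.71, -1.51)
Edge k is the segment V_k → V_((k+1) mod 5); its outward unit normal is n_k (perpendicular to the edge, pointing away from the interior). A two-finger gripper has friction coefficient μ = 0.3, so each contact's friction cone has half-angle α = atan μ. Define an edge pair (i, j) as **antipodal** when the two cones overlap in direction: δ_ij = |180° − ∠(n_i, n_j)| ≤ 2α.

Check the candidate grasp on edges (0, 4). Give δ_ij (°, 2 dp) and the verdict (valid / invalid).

δ = 79.87°, invalid

α = atan 0.3 = 16.70°;  2α = 33.40°
edge 0: e_0 = (-2.83, +0.67);  n_0 = (+0.2304, +0.9731)
edge 4: e_4 = (+0.85, +1.96);  n_4 = (+0.9174, -0.3979)
∠(n_0, n_4) = 100.13°
δ = |180° − 100.13°| = 79.87°
79.87° > 2α = 33.40°  →  invalid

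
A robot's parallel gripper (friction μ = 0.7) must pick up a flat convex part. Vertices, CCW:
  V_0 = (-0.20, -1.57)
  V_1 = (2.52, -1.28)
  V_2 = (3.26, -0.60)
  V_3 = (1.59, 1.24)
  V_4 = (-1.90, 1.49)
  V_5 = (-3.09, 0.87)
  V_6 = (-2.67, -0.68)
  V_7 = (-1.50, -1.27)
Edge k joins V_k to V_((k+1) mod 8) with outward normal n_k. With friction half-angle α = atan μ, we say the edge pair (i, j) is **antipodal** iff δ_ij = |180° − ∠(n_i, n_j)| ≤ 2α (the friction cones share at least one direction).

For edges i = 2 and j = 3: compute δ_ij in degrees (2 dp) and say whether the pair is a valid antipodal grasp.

δ = 136.32°, invalid

α = atan 0.7 = 34.99°;  2α = 69.98°
edge 2: e_2 = (-1.67, +1.84);  n_2 = (+0.7405, +0.6721)
edge 3: e_3 = (-3.49, +0.25);  n_3 = (+0.0715, +0.9974)
∠(n_2, n_3) = 43.68°
δ = |180° − 43.68°| = 136.32°
136.32° > 2α = 69.98°  →  invalid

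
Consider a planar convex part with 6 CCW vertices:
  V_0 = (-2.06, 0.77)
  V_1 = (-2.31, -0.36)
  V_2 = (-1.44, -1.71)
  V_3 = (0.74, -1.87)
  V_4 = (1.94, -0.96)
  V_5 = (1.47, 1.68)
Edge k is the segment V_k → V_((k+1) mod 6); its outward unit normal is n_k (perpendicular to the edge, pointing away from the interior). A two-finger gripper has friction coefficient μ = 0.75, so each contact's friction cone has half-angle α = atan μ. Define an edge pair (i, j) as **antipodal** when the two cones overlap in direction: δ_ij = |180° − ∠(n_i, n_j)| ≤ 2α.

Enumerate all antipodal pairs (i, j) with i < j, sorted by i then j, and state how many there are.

count = 6; pairs: (0,3), (0,4), (1,4), (1,5), (2,5), (3,5)

α = atan 0.75 = 36.87°;  2α = 73.74°
n_0 = (-0.9764, +0.2160)
n_1 = (-0.8406, -0.5417)
n_2 = (-0.0732, -0.9973)
n_3 = (+0.6042, -0.7968)
n_4 = (+0.9845, +0.1753)
n_5 = (-0.2496, +0.9683)
  (0,1): δ = 134.73°  ·
  (0,2): δ = 81.72°  ·
  (0,3): δ = 40.35°  ✓
  (0,4): δ = 22.57°  ✓
  (0,5): δ = 116.93°  ·
  (1,2): δ = 127.00°  ·
  (1,3): δ = 85.63°  ·
  (1,4): δ = 22.70°  ✓
  (1,5): δ = 71.66°  ✓
  (2,3): δ = 138.63°  ·
  (2,4): δ = 75.71°  ·
  (2,5): δ = 18.65°  ✓
  (3,4): δ = 117.08°  ·
  (3,5): δ = 22.72°  ✓
  (4,5): δ = 85.64°  ·
antipodal pairs: 6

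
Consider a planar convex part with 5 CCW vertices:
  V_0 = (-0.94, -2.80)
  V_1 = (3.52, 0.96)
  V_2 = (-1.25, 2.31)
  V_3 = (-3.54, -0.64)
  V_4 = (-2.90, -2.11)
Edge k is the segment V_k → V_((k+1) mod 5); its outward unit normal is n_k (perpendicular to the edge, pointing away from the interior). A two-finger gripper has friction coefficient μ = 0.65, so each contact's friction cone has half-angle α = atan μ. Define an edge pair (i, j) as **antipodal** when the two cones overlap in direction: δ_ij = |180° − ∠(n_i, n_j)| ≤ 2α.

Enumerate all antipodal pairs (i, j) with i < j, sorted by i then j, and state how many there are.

count = 4; pairs: (0,1), (0,2), (1,3), (1,4)

α = atan 0.65 = 33.02°;  2α = 66.05°
n_0 = (+0.6446, -0.7646)
n_1 = (+0.2723, +0.9622)
n_2 = (-0.7899, +0.6132)
n_3 = (-0.9169, -0.3992)
n_4 = (-0.3321, -0.9433)
  (0,1): δ = 55.94°  ✓
  (0,2): δ = 12.05°  ✓
  (0,3): δ = 73.39°  ·
  (0,4): δ = 120.47°  ·
  (1,2): δ = 112.02°  ·
  (1,3): δ = 50.67°  ✓
  (1,4): δ = 3.59°  ✓
  (2,3): δ = 118.65°  ·
  (2,4): δ = 71.57°  ·
  (3,4): δ = 132.92°  ·
antipodal pairs: 4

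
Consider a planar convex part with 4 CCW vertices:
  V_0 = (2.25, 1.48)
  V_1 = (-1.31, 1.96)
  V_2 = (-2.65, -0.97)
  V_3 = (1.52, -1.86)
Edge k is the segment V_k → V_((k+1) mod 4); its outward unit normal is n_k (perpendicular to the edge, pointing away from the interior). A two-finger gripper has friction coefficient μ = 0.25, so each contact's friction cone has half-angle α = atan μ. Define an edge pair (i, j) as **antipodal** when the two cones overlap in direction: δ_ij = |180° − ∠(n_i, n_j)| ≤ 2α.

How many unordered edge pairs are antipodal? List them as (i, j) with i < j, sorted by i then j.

α = atan 0.25 = 14.04°;  2α = 28.07°
n_0 = (+0.1336, +0.9910)
n_1 = (-0.9094, +0.4159)
n_2 = (-0.2087, -0.9780)
n_3 = (+0.9769, -0.2135)
  (0,1): δ = 106.90°  ·
  (0,2): δ = 4.37°  ✓
  (0,3): δ = 85.35°  ·
  (1,2): δ = 77.47°  ·
  (1,3): δ = 12.25°  ✓
  (2,3): δ = 90.28°  ·
antipodal pairs: 2

count = 2; pairs: (0,2), (1,3)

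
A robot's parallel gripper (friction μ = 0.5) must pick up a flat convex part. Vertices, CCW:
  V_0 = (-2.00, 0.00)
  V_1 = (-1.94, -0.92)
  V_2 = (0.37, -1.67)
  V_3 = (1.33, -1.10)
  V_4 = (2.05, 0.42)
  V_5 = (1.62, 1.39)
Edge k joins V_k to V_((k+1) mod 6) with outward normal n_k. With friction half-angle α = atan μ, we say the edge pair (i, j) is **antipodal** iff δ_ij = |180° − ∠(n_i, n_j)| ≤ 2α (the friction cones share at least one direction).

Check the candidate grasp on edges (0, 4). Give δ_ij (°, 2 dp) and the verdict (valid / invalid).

α = atan 0.5 = 26.57°;  2α = 53.13°
edge 0: e_0 = (+0.06, -0.92);  n_0 = (-0.9979, -0.0651)
edge 4: e_4 = (-0.43, +0.97);  n_4 = (+0.9142, +0.4053)
∠(n_0, n_4) = 159.82°
δ = |180° − 159.82°| = 20.18°
20.18° ≤ 2α = 53.13°  →  valid

δ = 20.18°, valid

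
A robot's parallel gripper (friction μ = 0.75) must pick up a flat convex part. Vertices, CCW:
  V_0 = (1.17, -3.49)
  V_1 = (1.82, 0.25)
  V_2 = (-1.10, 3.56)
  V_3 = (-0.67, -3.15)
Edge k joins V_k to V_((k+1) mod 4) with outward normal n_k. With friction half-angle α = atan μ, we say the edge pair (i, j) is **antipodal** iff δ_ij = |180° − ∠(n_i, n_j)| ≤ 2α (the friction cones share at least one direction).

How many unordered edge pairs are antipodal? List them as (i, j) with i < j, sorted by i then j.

count = 3; pairs: (0,2), (1,2), (1,3)

α = atan 0.75 = 36.87°;  2α = 73.74°
n_0 = (+0.9852, -0.1712)
n_1 = (+0.7499, +0.6615)
n_2 = (-0.9980, -0.0640)
n_3 = (-0.1817, -0.9834)
  (0,1): δ = 128.72°  ·
  (0,2): δ = 13.53°  ✓
  (0,3): δ = 89.39°  ·
  (1,2): δ = 37.75°  ✓
  (1,3): δ = 38.11°  ✓
  (2,3): δ = 104.14°  ·
antipodal pairs: 3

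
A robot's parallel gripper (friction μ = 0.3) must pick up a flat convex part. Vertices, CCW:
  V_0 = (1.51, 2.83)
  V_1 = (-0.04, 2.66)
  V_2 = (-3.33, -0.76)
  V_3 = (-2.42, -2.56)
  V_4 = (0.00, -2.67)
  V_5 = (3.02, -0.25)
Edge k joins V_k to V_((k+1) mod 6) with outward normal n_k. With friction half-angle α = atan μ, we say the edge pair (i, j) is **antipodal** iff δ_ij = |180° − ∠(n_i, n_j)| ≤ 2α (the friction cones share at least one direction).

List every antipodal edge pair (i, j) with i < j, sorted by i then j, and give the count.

α = atan 0.3 = 16.70°;  2α = 33.40°
n_0 = (-0.1090, +0.9940)
n_1 = (-0.7207, +0.6933)
n_2 = (-0.8924, -0.4512)
n_3 = (-0.0454, -0.9990)
n_4 = (+0.6253, -0.7804)
n_5 = (+0.8979, +0.4402)
  (0,1): δ = 140.15°  ·
  (0,2): δ = 69.44°  ·
  (0,3): δ = 8.86°  ✓
  (0,4): δ = 32.45°  ✓
  (0,5): δ = 109.86°  ·
  (1,2): δ = 109.29°  ·
  (1,3): δ = 48.71°  ·
  (1,4): δ = 7.40°  ✓
  (1,5): δ = 70.01°  ·
  (2,3): δ = 119.42°  ·
  (2,4): δ = 78.11°  ·
  (2,5): δ = 0.70°  ✓
  (3,4): δ = 138.69°  ·
  (3,5): δ = 61.28°  ·
  (4,5): δ = 102.59°  ·
antipodal pairs: 4

count = 4; pairs: (0,3), (0,4), (1,4), (2,5)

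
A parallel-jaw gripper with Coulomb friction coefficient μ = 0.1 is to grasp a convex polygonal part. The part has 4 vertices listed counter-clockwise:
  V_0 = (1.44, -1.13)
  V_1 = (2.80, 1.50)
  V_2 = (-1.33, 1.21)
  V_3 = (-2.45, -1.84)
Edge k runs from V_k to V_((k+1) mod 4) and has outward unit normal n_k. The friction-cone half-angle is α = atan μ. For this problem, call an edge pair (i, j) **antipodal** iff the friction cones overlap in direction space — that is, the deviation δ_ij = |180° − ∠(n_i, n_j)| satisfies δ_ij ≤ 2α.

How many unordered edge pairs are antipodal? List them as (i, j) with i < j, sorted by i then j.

α = atan 0.1 = 5.71°;  2α = 11.42°
n_0 = (+0.8883, -0.4593)
n_1 = (-0.0700, +0.9975)
n_2 = (-0.9387, +0.3447)
n_3 = (+0.1796, -0.9837)
  (0,1): δ = 58.64°  ·
  (0,2): δ = 7.18°  ✓
  (0,3): δ = 127.69°  ·
  (1,2): δ = 114.18°  ·
  (1,3): δ = 6.33°  ✓
  (2,3): δ = 59.49°  ·
antipodal pairs: 2

count = 2; pairs: (0,2), (1,3)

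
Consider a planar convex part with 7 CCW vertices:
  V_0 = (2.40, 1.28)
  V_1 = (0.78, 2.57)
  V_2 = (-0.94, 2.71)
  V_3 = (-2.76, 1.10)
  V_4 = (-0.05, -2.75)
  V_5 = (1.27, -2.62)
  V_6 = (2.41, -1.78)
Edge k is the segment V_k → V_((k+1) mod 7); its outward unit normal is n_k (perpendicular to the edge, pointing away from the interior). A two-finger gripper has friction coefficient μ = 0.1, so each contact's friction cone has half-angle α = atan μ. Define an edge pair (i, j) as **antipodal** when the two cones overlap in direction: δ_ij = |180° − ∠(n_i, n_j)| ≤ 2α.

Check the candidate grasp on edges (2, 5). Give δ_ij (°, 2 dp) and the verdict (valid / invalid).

δ = 5.11°, valid

α = atan 0.1 = 5.71°;  2α = 11.42°
edge 2: e_2 = (-1.82, -1.61);  n_2 = (-0.6626, +0.7490)
edge 5: e_5 = (+1.14, +0.84);  n_5 = (+0.5932, -0.8051)
∠(n_2, n_5) = 174.89°
δ = |180° − 174.89°| = 5.11°
5.11° ≤ 2α = 11.42°  →  valid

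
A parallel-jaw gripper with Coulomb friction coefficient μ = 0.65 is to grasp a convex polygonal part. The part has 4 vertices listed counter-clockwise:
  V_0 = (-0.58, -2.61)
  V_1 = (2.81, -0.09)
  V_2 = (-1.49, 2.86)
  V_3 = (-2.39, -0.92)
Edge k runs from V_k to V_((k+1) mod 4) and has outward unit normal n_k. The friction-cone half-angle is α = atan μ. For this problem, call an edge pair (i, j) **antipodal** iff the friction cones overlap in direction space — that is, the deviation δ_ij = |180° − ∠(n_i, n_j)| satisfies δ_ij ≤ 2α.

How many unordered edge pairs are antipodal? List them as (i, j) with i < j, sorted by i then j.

α = atan 0.65 = 33.02°;  2α = 66.05°
n_0 = (+0.5966, -0.8025)
n_1 = (+0.5657, +0.8246)
n_2 = (-0.9728, +0.2316)
n_3 = (-0.6825, -0.7309)
  (0,1): δ = 71.08°  ·
  (0,2): δ = 39.98°  ✓
  (0,3): δ = 100.34°  ·
  (1,2): δ = 68.94°  ·
  (1,3): δ = 8.58°  ✓
  (2,3): δ = 119.64°  ·
antipodal pairs: 2

count = 2; pairs: (0,2), (1,3)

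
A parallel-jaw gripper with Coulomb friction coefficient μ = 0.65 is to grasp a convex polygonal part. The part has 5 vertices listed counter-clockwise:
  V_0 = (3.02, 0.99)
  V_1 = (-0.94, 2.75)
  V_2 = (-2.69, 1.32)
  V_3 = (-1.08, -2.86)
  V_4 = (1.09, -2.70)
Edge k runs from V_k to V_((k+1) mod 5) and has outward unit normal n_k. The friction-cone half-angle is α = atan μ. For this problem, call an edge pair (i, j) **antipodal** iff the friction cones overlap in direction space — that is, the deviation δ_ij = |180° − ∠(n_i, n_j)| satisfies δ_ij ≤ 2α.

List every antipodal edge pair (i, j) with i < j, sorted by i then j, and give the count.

count = 5; pairs: (0,2), (0,3), (1,3), (1,4), (2,4)

α = atan 0.65 = 33.02°;  2α = 66.05°
n_0 = (+0.4061, +0.9138)
n_1 = (-0.6328, +0.7744)
n_2 = (-0.9332, -0.3594)
n_3 = (+0.0735, -0.9973)
n_4 = (+0.8861, -0.4635)
  (0,1): δ = 116.78°  ·
  (0,2): δ = 44.97°  ✓
  (0,3): δ = 28.18°  ✓
  (0,4): δ = 86.35°  ·
  (1,2): δ = 108.19°  ·
  (1,3): δ = 35.04°  ✓
  (1,4): δ = 23.14°  ✓
  (2,3): δ = 106.85°  ·
  (2,4): δ = 48.68°  ✓
  (3,4): δ = 121.83°  ·
antipodal pairs: 5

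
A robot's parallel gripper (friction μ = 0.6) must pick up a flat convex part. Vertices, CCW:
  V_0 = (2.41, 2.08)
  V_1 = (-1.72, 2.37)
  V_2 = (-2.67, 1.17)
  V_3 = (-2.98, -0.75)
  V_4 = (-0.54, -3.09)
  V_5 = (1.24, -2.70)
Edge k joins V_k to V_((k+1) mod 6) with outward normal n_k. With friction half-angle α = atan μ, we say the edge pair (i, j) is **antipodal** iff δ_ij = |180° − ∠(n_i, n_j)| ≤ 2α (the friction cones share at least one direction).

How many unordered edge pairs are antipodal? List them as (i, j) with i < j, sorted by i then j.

count = 6; pairs: (0,3), (0,4), (1,4), (1,5), (2,5), (3,5)

α = atan 0.6 = 30.96°;  2α = 61.93°
n_0 = (+0.0700, +0.9975)
n_1 = (-0.7840, +0.6207)
n_2 = (-0.9872, +0.1594)
n_3 = (-0.6922, -0.7217)
n_4 = (+0.2140, -0.9768)
n_5 = (+0.9713, -0.2378)
  (0,1): δ = 124.35°  ·
  (0,2): δ = 95.16°  ·
  (0,3): δ = 39.78°  ✓
  (0,4): δ = 16.37°  ✓
  (0,5): δ = 80.26°  ·
  (1,2): δ = 150.80°  ·
  (1,3): δ = 95.43°  ·
  (1,4): δ = 39.27°  ✓
  (1,5): δ = 24.61°  ✓
  (2,3): δ = 124.63°  ·
  (2,4): δ = 68.47°  ·
  (2,5): δ = 4.58°  ✓
  (3,4): δ = 123.84°  ·
  (3,5): δ = 59.95°  ✓
  (4,5): δ = 116.11°  ·
antipodal pairs: 6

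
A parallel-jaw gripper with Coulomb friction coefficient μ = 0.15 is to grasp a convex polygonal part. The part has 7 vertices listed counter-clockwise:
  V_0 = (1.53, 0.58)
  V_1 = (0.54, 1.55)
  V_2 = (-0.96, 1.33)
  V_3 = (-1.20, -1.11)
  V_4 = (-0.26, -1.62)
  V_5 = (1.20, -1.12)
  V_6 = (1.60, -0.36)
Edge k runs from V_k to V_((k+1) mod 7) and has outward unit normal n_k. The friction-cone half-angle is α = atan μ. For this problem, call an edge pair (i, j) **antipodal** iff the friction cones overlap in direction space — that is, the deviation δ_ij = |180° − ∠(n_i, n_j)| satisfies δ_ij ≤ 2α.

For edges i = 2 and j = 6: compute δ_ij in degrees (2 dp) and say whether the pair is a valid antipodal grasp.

δ = 9.88°, valid

α = atan 0.15 = 8.53°;  2α = 17.06°
edge 2: e_2 = (-0.24, -2.44);  n_2 = (-0.9952, +0.0979)
edge 6: e_6 = (-0.07, +0.94);  n_6 = (+0.9972, +0.0743)
∠(n_2, n_6) = 170.12°
δ = |180° − 170.12°| = 9.88°
9.88° ≤ 2α = 17.06°  →  valid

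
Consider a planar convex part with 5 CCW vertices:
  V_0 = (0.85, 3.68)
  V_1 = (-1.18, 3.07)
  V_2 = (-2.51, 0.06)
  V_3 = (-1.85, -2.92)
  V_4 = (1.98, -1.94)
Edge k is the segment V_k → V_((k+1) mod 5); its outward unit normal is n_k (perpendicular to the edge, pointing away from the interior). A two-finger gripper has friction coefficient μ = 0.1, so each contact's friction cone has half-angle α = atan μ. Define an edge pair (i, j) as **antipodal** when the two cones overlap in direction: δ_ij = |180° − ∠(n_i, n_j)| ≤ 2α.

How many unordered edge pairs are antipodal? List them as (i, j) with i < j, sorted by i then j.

α = atan 0.1 = 5.71°;  2α = 11.42°
n_0 = (-0.2878, +0.9577)
n_1 = (-0.9147, +0.4042)
n_2 = (-0.9763, -0.2162)
n_3 = (+0.2479, -0.9688)
n_4 = (+0.9804, +0.1971)
  (0,1): δ = 130.56°  ·
  (0,2): δ = 94.24°  ·
  (0,3): δ = 2.37°  ✓
  (0,4): δ = 84.64°  ·
  (1,2): δ = 143.67°  ·
  (1,3): δ = 51.81°  ·
  (1,4): δ = 35.21°  ·
  (2,3): δ = 88.14°  ·
  (2,4): δ = 1.12°  ✓
  (3,4): δ = 92.98°  ·
antipodal pairs: 2

count = 2; pairs: (0,3), (2,4)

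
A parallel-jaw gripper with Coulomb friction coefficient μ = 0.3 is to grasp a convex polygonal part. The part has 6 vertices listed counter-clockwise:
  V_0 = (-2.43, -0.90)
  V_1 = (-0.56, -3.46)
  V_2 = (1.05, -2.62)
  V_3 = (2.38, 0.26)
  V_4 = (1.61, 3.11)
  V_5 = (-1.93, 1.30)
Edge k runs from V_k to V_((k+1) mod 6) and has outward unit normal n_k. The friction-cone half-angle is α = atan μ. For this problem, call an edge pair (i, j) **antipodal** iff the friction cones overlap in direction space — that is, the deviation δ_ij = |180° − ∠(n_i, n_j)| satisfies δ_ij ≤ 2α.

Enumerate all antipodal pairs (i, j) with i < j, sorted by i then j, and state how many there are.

α = atan 0.3 = 16.70°;  2α = 33.40°
n_0 = (-0.8075, -0.5899)
n_1 = (+0.4626, -0.8866)
n_2 = (+0.9079, -0.4193)
n_3 = (+0.9654, +0.2608)
n_4 = (-0.4552, +0.8904)
n_5 = (-0.9751, +0.2216)
  (0,1): δ = 98.59°  ·
  (0,2): δ = 60.93°  ·
  (0,3): δ = 21.03°  ✓
  (0,4): δ = 80.93°  ·
  (0,5): δ = 131.05°  ·
  (1,2): δ = 142.34°  ·
  (1,3): δ = 102.43°  ·
  (1,4): δ = 0.47°  ✓
  (1,5): δ = 49.64°  ·
  (2,3): δ = 140.09°  ·
  (2,4): δ = 38.13°  ·
  (2,5): δ = 11.98°  ✓
  (3,4): δ = 78.04°  ·
  (3,5): δ = 27.92°  ✓
  (4,5): δ = 129.88°  ·
antipodal pairs: 4

count = 4; pairs: (0,3), (1,4), (2,5), (3,5)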